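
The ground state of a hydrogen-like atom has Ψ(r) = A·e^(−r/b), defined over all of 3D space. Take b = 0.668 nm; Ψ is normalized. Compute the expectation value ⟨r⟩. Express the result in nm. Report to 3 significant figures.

The expectation value is the |Ψ|²-weighted average of r: ∫ r|Ψ|² 4πr² dr.
With ∫₀^∞ r^3 e^(−αr) dr = 3!/α^4, evaluating both integrals, ⟨r⟩ = 3·b/2.
Putting b = 0.668 gives 1.002.

⟨r⟩ ≈ 1.00 nm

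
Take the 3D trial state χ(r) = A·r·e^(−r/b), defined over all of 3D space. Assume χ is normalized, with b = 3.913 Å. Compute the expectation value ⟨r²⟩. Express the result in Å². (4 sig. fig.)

By definition ⟨r²⟩ = ∫ r^2 |χ(r)|² 4πr² dr.
Evaluating both integrals, ⟨r²⟩ = 15·b^2/2.
Putting b = 3.913 gives 114.84.

⟨r^2⟩ ≈ 114.8 Å^2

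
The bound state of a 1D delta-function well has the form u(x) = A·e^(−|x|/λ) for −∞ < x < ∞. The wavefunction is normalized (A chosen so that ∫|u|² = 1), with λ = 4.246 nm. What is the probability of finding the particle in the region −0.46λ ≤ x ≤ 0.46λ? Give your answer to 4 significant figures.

P ≈ 0.6015

|u|² is the probability density, so P = ∫_{−0.46λ}^{0.46λ} |u|² dx.
The normalization integral ∫|u|²dx over the whole domain equals λ·A², and A² cancels in the ratio.
Both integrals are even about x = 0, so only the x ≥ 0 halves are needed (the factors of 2 cancel). In terms of t = x/λ (A² and the length scale cancel between numerator and denominator), P = [∫_{0}^{0.46} e^(-2·t) dt] / [∫_{0}^{∞} e^(-2·t) dt].
With ∫ e^(-2·t) dt = -e^(-2·t)/2 + C, the region integral is 1/2 - e^(-23/25)/2 and the full one is 1/2.
Evaluating gives P = 0.60148.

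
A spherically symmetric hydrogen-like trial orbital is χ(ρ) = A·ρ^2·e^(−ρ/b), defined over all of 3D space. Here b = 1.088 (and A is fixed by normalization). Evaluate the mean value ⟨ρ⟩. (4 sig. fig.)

⟨ρ⟩ ≈ 3.808

By definition ⟨ρ⟩ = ∫ ρ |χ(ρ)|² 4πρ² dρ.
Recall ∫₀^∞ ρ^m e^(−ρ/β) dρ = m!·β^(m+1), since the A² factors cancel between numerator and denominator, ⟨ρ⟩ = 7·b/2.
Putting b = 1.088 gives 3.8080.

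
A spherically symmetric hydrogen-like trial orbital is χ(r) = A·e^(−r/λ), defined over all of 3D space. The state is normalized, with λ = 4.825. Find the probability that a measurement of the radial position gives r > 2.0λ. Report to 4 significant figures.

With dV = 4πr²dr, the probability is ∫|χ|² dV over r > 2.0λ.
The full normalization integral is A²·[π·λ^3] = 1, fixing A².
Let u = r/λ; then A², 4π and the length scale all cancel, so P = ∫_{2.0}^{∞} u^2·e^(-2·u) du ÷ ∫_{0}^{∞} u^2·e^(-2·u) du.
An antiderivative of u^2·e^(-2·u) is -(2·u^2 + 2·u + 1)·e^(-2·u)/4; evaluating from 2.0 to ∞ gives 13·e^(-4)/4, while the full integral is 1/4.
This evaluates to P = 0.23810.

P ≈ 0.2381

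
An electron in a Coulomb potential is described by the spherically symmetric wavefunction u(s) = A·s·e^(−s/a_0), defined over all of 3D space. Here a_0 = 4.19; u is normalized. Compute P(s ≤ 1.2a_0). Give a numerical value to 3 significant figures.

P ≈ 0.0959

P = ∫ |u|² 4πs² ds over s ≤ 1.2a_0.
The full normalization integral is A²·[3·π·a_0^5] = 1, fixing A².
Substituting t = s/a_0, A², 4π and the length scale all cancel in the ratio: P = ∫_{0}^{1.2} t^4·e^(-2·t) dt / ∫_{0}^{∞} t^4·e^(-2·t) dt.
With ∫ t^4·e^(-2·t) dt = -(t^4/2 + t^3 + 3·t^2/2 + 3·t/2 + 3/4)·e^(-2·t) + C, the region integral is ≈ 0.071901 and the full one is 3/4.
Taking the ratio yields P = 0.09587.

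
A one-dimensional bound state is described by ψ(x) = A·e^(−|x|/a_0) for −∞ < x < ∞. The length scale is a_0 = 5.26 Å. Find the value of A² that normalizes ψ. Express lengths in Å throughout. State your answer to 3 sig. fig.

Require ∫ |ψ|² dx = 1 over the whole domain.
With ∫₀^∞ x^0 e^(−αx) dx = 0!/α^1, carrying out the integral gives A² · a_0.
With a_0 = 5.26: A² = 0.1901 and A = 0.4360.

A^2 ≈ 0.190 Å^(-1)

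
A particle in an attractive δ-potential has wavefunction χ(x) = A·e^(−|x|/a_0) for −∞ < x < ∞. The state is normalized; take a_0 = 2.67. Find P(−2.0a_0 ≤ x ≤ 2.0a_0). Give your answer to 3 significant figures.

The probability is P = ∫ |χ|² dx over [−2.0a_0, 2.0a_0].
The normalization integral ∫|χ|²dx over the whole domain equals a_0·A², and A² cancels in the ratio.
By symmetry take twice the x ≥ 0 contribution in numerator and denominator; the 2's cancel. Substituting u = x/a_0, A² and the length scale cancel in the ratio: P = ∫_{0}^{2.0} e^(-2·u) du / ∫_{0}^{∞} e^(-2·u) du.
Using ∫ e^(-2·u) du = -e^(-2·u)/2, the numerator is 1/2 - e^(-4)/2 and the denominator is 1/2.
Evaluating gives P = 0.9817.

P ≈ 0.982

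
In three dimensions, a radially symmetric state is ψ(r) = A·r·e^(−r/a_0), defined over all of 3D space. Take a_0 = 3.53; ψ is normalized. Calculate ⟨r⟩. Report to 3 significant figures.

⟨r⟩ ≈ 8.83

By definition ⟨r⟩ = ∫ r |ψ(r)|² 4πr² dr.
With ∫₀^∞ r^5 e^(−αr) dr = 5!/α^6, evaluating both integrals, ⟨r⟩ = 5·a_0/2.
Putting a_0 = 3.53 gives 8.825.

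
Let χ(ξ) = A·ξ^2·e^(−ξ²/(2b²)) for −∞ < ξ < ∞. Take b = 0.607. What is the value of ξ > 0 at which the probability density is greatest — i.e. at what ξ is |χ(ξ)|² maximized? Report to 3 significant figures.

ξ ≈ 0.858

Differentiate |χ(ξ)|² with respect to ξ and set to zero.
Solving yields ξ = √(2)·b.
With b = 0.607, the value of ξ > 0 at which the probability density is greatest is 0.8584.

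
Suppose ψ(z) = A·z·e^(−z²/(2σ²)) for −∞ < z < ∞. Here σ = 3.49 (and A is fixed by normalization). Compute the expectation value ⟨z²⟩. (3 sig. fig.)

⟨z^2⟩ ≈ 18.3

By definition ⟨z²⟩ = ∫ z^2 |ψ(z)|² dz.
Since the A² factors cancel between numerator and denominator, ⟨z²⟩ = 3·σ^2/2.
Putting σ = 3.49 gives 18.27.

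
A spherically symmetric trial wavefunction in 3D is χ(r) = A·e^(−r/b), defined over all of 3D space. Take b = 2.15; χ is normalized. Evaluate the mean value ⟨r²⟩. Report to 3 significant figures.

The expectation value is the |χ|²-weighted average of r^2: ∫ r^2|χ|² 4πr² dr.
Evaluating both integrals, ⟨r²⟩ = 3·b^2.
With b = 2.15, ⟨r^2⟩ = 13.87.

⟨r^2⟩ ≈ 13.9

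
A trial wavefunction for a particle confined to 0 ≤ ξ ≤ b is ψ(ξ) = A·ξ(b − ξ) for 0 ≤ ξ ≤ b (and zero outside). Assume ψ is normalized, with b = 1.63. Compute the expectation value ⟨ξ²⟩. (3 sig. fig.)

By definition ⟨ξ²⟩ = ∫ ξ^2 |ψ(ξ)|² dξ.
Expanding the polynomial and integrating term by term, since the A² factors cancel between numerator and denominator, ⟨ξ²⟩ = 2·b^2/7.
Putting b = 1.63 gives 0.7591.

⟨ξ^2⟩ ≈ 0.759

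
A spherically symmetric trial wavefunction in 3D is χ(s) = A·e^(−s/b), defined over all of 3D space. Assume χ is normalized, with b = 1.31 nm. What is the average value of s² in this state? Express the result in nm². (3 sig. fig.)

⟨s^2⟩ ≈ 5.15 nm^2

⟨s²⟩ = ∫ s^2 |χ|² 4πs² ds over the full domain.
Since the A² factors cancel between numerator and denominator, ⟨s²⟩ = 3·b^2.
With b = 1.31, ⟨s^2⟩ = 5.148.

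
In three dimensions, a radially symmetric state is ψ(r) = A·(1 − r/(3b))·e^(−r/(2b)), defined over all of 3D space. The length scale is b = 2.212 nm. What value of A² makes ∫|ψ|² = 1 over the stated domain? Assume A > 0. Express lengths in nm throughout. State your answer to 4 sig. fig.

A^2 ≈ 0.01103 nm^(-3)

The normalization condition is ∫|ψ|² 4πr² dr = 1 from 0 to ∞.
The angular integral contributes 4π, leaving ∫₀^∞ r²|ψ|² dr.
Using ∫₀^∞ rⁿ e^(−αr) dr = n!/αⁿ⁺¹, carrying out the integral gives A² · 8·π·b^3/3.
Hence A² = 1/[8·π·b^3/3].
With b = 2.212: A² = 0.011029 and A = 0.10502.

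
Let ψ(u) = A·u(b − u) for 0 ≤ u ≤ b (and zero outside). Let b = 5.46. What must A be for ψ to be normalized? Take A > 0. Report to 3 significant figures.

The normalization condition is ∫|ψ|² du = 1 from 0 to b.
Expanding the polynomial and integrating term by term, with ψ = A·u(b − u), the integral evaluates to A²·[b^5/30].
So A² = (b^5/30)^(−1).
Plugging in b = 5.46 yields A = 0.07863.

A ≈ 0.0786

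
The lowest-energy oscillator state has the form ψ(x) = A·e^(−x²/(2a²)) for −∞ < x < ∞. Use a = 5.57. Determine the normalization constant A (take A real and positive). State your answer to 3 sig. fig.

A ≈ 0.318

Require ∫ |ψ|² dx = 1 over the whole domain.
Differentiating ∫e^(−αx²) dx = √(π/α) under α to get the higher moments, with ψ = A·e^(−x²/(2a²)), the integral evaluates to A²·[√(π)·a].
Plugging in a = 5.57 yields A = 0.3183.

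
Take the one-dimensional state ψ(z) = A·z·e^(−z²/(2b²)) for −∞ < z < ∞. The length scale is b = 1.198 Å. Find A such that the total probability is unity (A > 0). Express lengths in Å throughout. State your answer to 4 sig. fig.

Normalization requires ∫|ψ|² dz = 1, integrated from −∞ to ∞.
Using the Gaussian integral ∫_{−∞}^{∞} e^(−αz²) dz = √(π/α), carrying out the integral gives A² · √(π)·b^3/2.
Setting this equal to 1 gives A² = 1/(√(π)·b^3/2).
With b = 1.198: A² = 0.65627 and A = 0.81011.

A ≈ 0.8101 Å^(-3/2)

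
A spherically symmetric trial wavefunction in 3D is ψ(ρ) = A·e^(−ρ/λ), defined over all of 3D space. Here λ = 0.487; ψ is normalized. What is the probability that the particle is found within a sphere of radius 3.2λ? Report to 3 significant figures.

Integrate the radial probability density 4πρ²|ψ|² over ρ ≤ 3.2λ.
A² is fixed by ∫₀^∞ 4πρ²|ψ|² dρ = 1, i.e. A² = (π·λ^3)^(−1).
Substituting u = ρ/λ, A², 4π and the length scale all cancel in the ratio: P = ∫_{0}^{3.2} u^2·e^(-2·u) du / ∫_{0}^{∞} u^2·e^(-2·u) du.
An antiderivative of u^2·e^(-2·u) is -(2·u^2 + 2·u + 1)·e^(-2·u)/4; evaluating from 0 to 3.2 gives 1/4 - 697·e^(-32/5)/100, while the full integral is 1/4.
This evaluates to P = 0.9537.

P ≈ 0.954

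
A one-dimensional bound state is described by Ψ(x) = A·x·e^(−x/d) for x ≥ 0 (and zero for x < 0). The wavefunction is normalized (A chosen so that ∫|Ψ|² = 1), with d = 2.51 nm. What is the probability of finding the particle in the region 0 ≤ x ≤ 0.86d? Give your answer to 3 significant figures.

|Ψ|² is the probability density, so P = ∫_{0}^{0.86d} |Ψ|² dx.
Since A² = 1/(d^3/4), this is the region integral divided by the full normalization integral.
Substituting u = x/d, A² and the length scale cancel in the ratio: P = ∫_{0}^{0.86} u^2·e^(-2·u) du / ∫_{0}^{∞} u^2·e^(-2·u) du.
An antiderivative of u^2·e^(-2·u) is -(2·u^2 + 2·u + 1)·e^(-2·u)/4; evaluating from 0 to 0.86 gives 1/4 - 5249·e^(-43/25)/5000, while the full integral is 1/4.
The result is P = 0.2481.

P ≈ 0.248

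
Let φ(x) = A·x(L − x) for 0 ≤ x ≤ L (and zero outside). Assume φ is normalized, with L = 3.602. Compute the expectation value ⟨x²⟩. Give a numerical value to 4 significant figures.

The expectation value is the |φ|²-weighted average of x^2: ∫ x^2|φ|² dx.
Expanding the polynomial and integrating term by term, the ratio of the moment integral to the normalization integral gives ⟨x²⟩ = 2·L^2/7.
With L = 3.602, ⟨x^2⟩ = 3.7070.

⟨x^2⟩ ≈ 3.707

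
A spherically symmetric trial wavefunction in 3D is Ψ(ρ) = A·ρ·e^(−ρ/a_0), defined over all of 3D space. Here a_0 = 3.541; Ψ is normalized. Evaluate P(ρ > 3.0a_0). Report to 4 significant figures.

P ≈ 0.2851

With dV = 4πρ²dρ, the probability is ∫|Ψ|² dV over ρ > 3.0a_0.
The full normalization integral is A²·[3·π·a_0^5] = 1, fixing A².
Let u = ρ/a_0; then A², 4π and the length scale all cancel, so P = ∫_{3.0}^{∞} u^4·e^(-2·u) du ÷ ∫_{0}^{∞} u^4·e^(-2·u) du.
An antiderivative of u^4·e^(-2·u) is -(u^4/2 + u^3 + 3·u^2/2 + 3·u/2 + 3/4)·e^(-2·u); evaluating from 3.0 to ∞ gives 345·e^(-6)/4, while the full integral is 3/4.
Taking the ratio yields P = 0.28506.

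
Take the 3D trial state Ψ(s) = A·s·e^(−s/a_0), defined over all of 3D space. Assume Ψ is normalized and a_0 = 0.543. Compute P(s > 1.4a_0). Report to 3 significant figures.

P ≈ 0.848

With dV = 4πs²ds, the probability is ∫|Ψ|² dV over s > 1.4a_0.
The full normalization integral is A²·[3·π·a_0^5] = 1, fixing A².
In terms of u = s/a_0 (A², 4π and the length scale all cancel between numerator and denominator), P = [∫_{1.4}^{∞} u^4·e^(-2·u) du] / [∫_{0}^{∞} u^4·e^(-2·u) du].
Using ∫ u^4·e^(-2·u) du = -(u^4/2 + u^3 + 3·u^2/2 + 3·u/2 + 3/4)·e^(-2·u), the numerator is ≈ 0.63576 and the denominator is 3/4.
Taking the ratio yields P = 0.8477.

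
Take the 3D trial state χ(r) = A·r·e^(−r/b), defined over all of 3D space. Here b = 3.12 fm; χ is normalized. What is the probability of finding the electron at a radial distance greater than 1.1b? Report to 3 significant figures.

Integrate the radial probability density 4πr²|χ|² over r > 1.1b.
The full normalization integral is A²·[3·π·b^5] = 1, fixing A².
In terms of u = r/b (A², 4π and the length scale all cancel between numerator and denominator), P = [∫_{1.1}^{∞} u^4·e^(-2·u) du] / [∫_{0}^{∞} u^4·e^(-2·u) du].
Using ∫ u^4·e^(-2·u) du = -(u^4/2 + u^3 + 3·u^2/2 + 3·u/2 + 3/4)·e^(-2·u), the numerator is ≈ 0.69563 and the denominator is 3/4.
The region integral divided by the full integral gives P = 0.9275.

P ≈ 0.928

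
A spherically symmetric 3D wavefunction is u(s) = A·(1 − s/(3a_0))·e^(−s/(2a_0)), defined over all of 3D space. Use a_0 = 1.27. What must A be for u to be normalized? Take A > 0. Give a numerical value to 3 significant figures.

A ≈ 0.241

Require ∫ |u|² 4πs² ds = 1 over the whole domain.
In 3D with spherical symmetry the volume element is 4πs² ds.
With ∫₀^∞ s^4 e^(−αs) ds = 4!/α^5, carrying out the integral gives A² · 8·π·a_0^3/3.
Setting this equal to 1 gives A² = 1/(8·π·a_0^3/3).
With a_0 = 1.27: A² = 0.05827 and A = 0.2414.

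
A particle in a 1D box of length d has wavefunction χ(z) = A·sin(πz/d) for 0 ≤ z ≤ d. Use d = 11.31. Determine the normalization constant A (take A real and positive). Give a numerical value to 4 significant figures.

Require ∫ |χ|² dz = 1 over the whole domain.
Using sin²θ = (1 − cos 2θ)/2, the integral (without the A² prefactor) comes out to d/2.
Hence A² = 1/[d/2].
Substituting d = 11.31 gives A² = 0.17683, so A = 0.42052.

A ≈ 0.4205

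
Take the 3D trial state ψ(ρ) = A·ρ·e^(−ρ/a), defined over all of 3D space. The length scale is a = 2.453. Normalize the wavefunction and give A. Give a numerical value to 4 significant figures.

A ≈ 0.03456

Normalization requires ∫|ψ|² 4πρ² dρ = 1, integrated from 0 to ∞.
In 3D with spherical symmetry the volume element is 4πρ² dρ.
Using ∫₀^∞ ρⁿ e^(−αρ) dρ = n!/αⁿ⁺¹, the integral (without the A² prefactor) comes out to 3·π·a^5.
So A² = (3·π·a^5)^(−1).
With a = 2.453: A² = 0.0011947 and A = 0.034564.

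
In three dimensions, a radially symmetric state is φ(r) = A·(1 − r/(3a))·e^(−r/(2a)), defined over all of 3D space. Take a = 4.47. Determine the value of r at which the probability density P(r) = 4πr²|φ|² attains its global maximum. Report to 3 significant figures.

r ≈ 4.47

The maximum of P(r) = 4πr²|φ|² occurs where its derivative vanishes.
This gives r = a.
With a = 4.47, the most probable radial distance is 4.470.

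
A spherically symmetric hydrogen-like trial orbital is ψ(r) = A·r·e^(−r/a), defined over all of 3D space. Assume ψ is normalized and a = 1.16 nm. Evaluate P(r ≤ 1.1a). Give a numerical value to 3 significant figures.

P ≈ 0.0725

P = ∫ |ψ|² 4πr² dr over r ≤ 1.1a.
A² is fixed by ∫₀^∞ 4πr²|ψ|² dr = 1, i.e. A² = (3·π·a^5)^(−1).
In terms of u = r/a (A², 4π and the length scale all cancel between numerator and denominator), P = [∫_{0}^{1.1} u^4·e^(-2·u) du] / [∫_{0}^{∞} u^4·e^(-2·u) du].
Using ∫ u^4·e^(-2·u) du = -(u^4/2 + u^3 + 3·u^2/2 + 3·u/2 + 3/4)·e^(-2·u), the numerator is ≈ 0.054372 and the denominator is 3/4.
Taking the ratio yields P = 0.07250.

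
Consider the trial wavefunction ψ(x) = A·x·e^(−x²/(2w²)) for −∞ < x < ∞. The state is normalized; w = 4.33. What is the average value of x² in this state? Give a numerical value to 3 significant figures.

By definition ⟨x²⟩ = ∫ x^2 |ψ(x)|² dx.
Since the A² factors cancel between numerator and denominator, ⟨x²⟩ = 3·w^2/2.
Putting w = 4.33 gives 28.12.

⟨x^2⟩ ≈ 28.1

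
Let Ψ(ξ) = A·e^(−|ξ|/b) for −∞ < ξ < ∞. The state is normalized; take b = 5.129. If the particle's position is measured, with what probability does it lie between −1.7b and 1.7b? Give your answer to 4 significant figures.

P ≈ 0.9666

P = ∫_{−1.7b}^{1.7b} |Ψ(ξ)|² dξ.
The normalization integral ∫|Ψ|²dξ over the whole domain equals b·A², and A² cancels in the ratio.
Both integrals are even about ξ = 0, so only the ξ ≥ 0 halves are needed (the factors of 2 cancel). Let u = ξ/b; then A² and the length scale cancel, so P = ∫_{0}^{1.7} e^(-2·u) du ÷ ∫_{0}^{∞} e^(-2·u) du.
Using ∫ e^(-2·u) du = -e^(-2·u)/2, the numerator is 1/2 - e^(-17/5)/2 and the denominator is 1/2.
Taking the ratio, P = 0.96663.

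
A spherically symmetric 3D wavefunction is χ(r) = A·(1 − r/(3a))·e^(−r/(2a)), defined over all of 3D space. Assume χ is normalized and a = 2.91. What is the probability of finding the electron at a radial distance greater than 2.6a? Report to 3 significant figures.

Integrate the radial probability density 4πr²|χ|² over r > 2.6a.
The full normalization integral is A²·[8·π·a^3/3] = 1, fixing A².
Substituting u = r/a, A², 4π and the length scale all cancel in the ratio: P = ∫_{2.6}^{∞} u^2·(1 - u/3)^2·e^(-u) du / ∫_{0}^{∞} u^2·(1 - u/3)^2·e^(-u) du.
Using ∫ u^2·(1 - u/3)^2·e^(-u) du = (-u^4 + 2·u^3 - 3·u^2 - 6·u - 6)·e^(-u)/9, the numerator is ≈ 0.43265 and the denominator is 2/3.
The region integral divided by the full integral gives P = 0.6490.

P ≈ 0.649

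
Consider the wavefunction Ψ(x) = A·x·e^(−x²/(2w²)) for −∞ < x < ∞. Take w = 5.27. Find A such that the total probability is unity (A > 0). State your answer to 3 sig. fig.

We need A² ∫|f|² dx = 1, taking the integral from −∞ to ∞.
Carrying out the integral gives A² · √(π)·w^3/2.
Hence A² = 1/[√(π)·w^3/2].
Substituting w = 5.27 gives A² = 0.007709, so A = 0.08780.

A ≈ 0.0878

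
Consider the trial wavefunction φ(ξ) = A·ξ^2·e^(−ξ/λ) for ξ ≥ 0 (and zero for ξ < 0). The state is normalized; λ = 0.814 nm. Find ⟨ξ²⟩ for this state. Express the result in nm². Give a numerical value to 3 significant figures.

The expectation value is the |φ|²-weighted average of ξ^2: ∫ ξ^2|φ|² dξ.
Using ∫₀^∞ ξⁿ e^(−αξ) dξ = n!/αⁿ⁺¹, since the A² factors cancel between numerator and denominator, ⟨ξ²⟩ = 15·λ^2/2.
With λ = 0.814, ⟨ξ^2⟩ = 4.969.

⟨ξ^2⟩ ≈ 4.97 nm^2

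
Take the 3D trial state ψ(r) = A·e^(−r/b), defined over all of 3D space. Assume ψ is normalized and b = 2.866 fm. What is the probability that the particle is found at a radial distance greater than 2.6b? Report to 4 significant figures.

With dV = 4πr²dr, the probability is ∫|ψ|² dV over r > 2.6b.
The full normalization integral is A²·[π·b^3] = 1, fixing A².
Let u = r/b; then A², 4π and the length scale all cancel, so P = ∫_{2.6}^{∞} u^2·e^(-2·u) du ÷ ∫_{0}^{∞} u^2·e^(-2·u) du.
An antiderivative of u^2·e^(-2·u) is -(2·u^2 + 2·u + 1)·e^(-2·u)/4; evaluating from 2.6 to ∞ gives 493·e^(-26/5)/100, while the full integral is 1/4.
The region integral divided by the full integral gives P = 0.10879.

P ≈ 0.1088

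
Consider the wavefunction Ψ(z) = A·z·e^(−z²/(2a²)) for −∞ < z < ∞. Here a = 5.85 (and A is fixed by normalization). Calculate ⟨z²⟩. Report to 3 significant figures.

⟨z^2⟩ ≈ 51.3

The expectation value is the |Ψ|²-weighted average of z^2: ∫ z^2|Ψ|² dz.
Differentiating ∫e^(−αz²) dz = √(π/α) under α to get the higher moments, since the A² factors cancel between numerator and denominator, ⟨z²⟩ = 3·a^2/2.
With a = 5.85, ⟨z^2⟩ = 51.33.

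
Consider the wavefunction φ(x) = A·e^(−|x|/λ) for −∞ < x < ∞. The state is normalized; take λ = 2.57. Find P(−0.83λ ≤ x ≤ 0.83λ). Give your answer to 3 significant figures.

P = ∫_{−0.83λ}^{0.83λ} |φ(x)|² dx.
Since A² = 1/(λ), this is the region integral divided by the full normalization integral.
By symmetry take twice the x ≥ 0 contribution in numerator and denominator; the 2's cancel. Let u = x/λ; then A² and the length scale cancel, so P = ∫_{0}^{0.83} e^(-2·u) du ÷ ∫_{0}^{∞} e^(-2·u) du.
Using ∫ e^(-2·u) du = -e^(-2·u)/2, the numerator is 1/2 - e^(-83/50)/2 and the denominator is 1/2.
This works out to P = 0.8099.

P ≈ 0.810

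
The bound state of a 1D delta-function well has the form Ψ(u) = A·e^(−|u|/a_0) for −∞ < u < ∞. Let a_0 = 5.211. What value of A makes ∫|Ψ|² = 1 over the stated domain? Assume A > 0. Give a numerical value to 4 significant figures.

A ≈ 0.4381

Normalization requires ∫|Ψ|² du = 1, integrated from −∞ to ∞.
The integral (without the A² prefactor) comes out to a_0.
Hence A² = 1/[a_0].
Substituting a_0 = 5.211 gives A² = 0.19190, so A = 0.43807.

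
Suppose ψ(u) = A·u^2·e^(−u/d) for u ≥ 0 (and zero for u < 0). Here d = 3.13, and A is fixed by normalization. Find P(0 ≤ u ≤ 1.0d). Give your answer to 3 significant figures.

P = ∫_{0}^{1.0d} |ψ(u)|² du.
The normalization integral ∫|ψ|²du over the whole domain equals 3·d^5/4·A², and A² cancels in the ratio.
Let t = u/d; then A² and the length scale cancel, so P = ∫_{0}^{1.0} t^4·e^(-2·t) dt ÷ ∫_{0}^{∞} t^4·e^(-2·t) dt.
An antiderivative of t^4·e^(-2·t) is -(t^4/2 + t^3 + 3·t^2/2 + 3·t/2 + 3/4)·e^(-2·t); evaluating from 0 to 1.0 gives 3/4 - 21·e^(-2)/4, while the full integral is 3/4.
This works out to P = 0.05265.

P ≈ 0.0527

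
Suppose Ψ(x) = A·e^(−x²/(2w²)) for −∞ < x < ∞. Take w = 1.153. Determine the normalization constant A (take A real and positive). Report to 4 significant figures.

A ≈ 0.6995

We need A² ∫|f|² dx = 1, taking the integral from −∞ to ∞.
Carrying out the integral gives A² · √(π)·w.
With w = 1.153: A² = 0.48932 and A = 0.69952.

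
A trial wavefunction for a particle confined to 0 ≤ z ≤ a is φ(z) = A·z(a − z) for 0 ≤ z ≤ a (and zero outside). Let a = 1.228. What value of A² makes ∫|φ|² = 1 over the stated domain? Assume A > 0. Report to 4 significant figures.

A^2 ≈ 10.74

We need A² ∫|f|² dz = 1, taking the integral from 0 to a.
Expanding the polynomial and integrating term by term, ∫|φ|² dz = A²·(a^5/30).
Setting this equal to 1 gives A² = 1/(a^5/30).
Substituting a = 1.228 gives A² = 10.743, so A = 3.2777.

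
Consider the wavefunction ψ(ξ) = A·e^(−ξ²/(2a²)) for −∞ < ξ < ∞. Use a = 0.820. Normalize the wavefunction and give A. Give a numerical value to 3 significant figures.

We need A² ∫|f|² dξ = 1, taking the integral from −∞ to ∞.
Using the Gaussian integral ∫_{−∞}^{∞} e^(−αξ²) dξ = √(π/α), the integral (without the A² prefactor) comes out to √(π)·a.
So A² = (√(π)·a)^(−1).
Plugging in a = 0.820 yields A = 0.8295.

A ≈ 0.829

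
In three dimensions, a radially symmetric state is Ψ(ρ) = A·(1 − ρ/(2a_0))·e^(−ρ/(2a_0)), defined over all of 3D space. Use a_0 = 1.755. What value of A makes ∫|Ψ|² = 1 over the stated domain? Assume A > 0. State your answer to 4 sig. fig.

Require ∫ |Ψ|² 4πρ² dρ = 1 over the whole domain.
(Spherical symmetry: dV = 4πρ² dρ.)
Using ∫₀^∞ ρⁿ e^(−αρ) dρ = n!/αⁿ⁺¹, the integral (without the A² prefactor) comes out to 8·π·a_0^3.
Plugging in a_0 = 1.755 yields A = 0.085795.

A ≈ 0.08580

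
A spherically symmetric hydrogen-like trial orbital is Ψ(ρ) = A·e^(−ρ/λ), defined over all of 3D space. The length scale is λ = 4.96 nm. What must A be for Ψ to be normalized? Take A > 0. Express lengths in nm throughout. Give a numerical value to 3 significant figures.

The normalization condition is ∫|Ψ|² 4πρ² dρ = 1 from 0 to ∞.
The angular integral contributes 4π, leaving ∫₀^∞ ρ²|Ψ|² dρ.
Recall ∫₀^∞ ρ^m e^(−ρ/β) dρ = m!·β^(m+1), ∫|Ψ|² 4πρ² dρ = A²·(π·λ^3).
Setting this equal to 1 gives A² = 1/(π·λ^3).
Plugging in λ = 4.96 yields A = 0.05107.

A ≈ 0.0511 nm^(-3/2)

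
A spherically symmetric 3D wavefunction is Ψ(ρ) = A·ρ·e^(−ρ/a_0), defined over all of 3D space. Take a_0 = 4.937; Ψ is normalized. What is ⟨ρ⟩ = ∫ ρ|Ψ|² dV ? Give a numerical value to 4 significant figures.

⟨ρ⟩ ≈ 12.34

⟨ρ⟩ = ∫ ρ |Ψ|² 4πρ² dρ over the full domain.
Using ∫₀^∞ ρⁿ e^(−αρ) dρ = n!/αⁿ⁺¹, evaluating both integrals, ⟨ρ⟩ = 5·a_0/2.
With a_0 = 4.937, ⟨ρ⟩ = 12.343.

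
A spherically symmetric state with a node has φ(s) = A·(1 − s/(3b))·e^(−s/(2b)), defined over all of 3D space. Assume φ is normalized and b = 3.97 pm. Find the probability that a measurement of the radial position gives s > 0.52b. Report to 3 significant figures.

With dV = 4πs²ds, the probability is ∫|φ|² dV over s > 0.52b.
A² is fixed by ∫₀^∞ 4πs²|φ|² ds = 1, i.e. A² = (8·π·b^3/3)^(−1).
Substituting u = s/b, A², 4π and the length scale all cancel in the ratio: P = ∫_{0.52}^{∞} u^2·(1 - u/3)^2·e^(-u) du / ∫_{0}^{∞} u^2·(1 - u/3)^2·e^(-u) du.
Using ∫ u^2·(1 - u/3)^2·e^(-u) du = (-u^4 + 2·u^3 - 3·u^2 - 6·u - 6)·e^(-u)/9, the numerator is ≈ 0.64229 and the denominator is 2/3.
This evaluates to P = 0.9634.

P ≈ 0.963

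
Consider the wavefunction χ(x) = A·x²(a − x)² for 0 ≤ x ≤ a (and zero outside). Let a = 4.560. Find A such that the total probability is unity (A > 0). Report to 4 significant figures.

We need A² ∫|f|² dx = 1, taking the integral from 0 to a.
Expanding the polynomial and integrating term by term, with χ = A·x²(a − x)², the integral evaluates to A²·[a^9/630].
Setting this equal to 1 gives A² = 1/(a^9/630).
Plugging in a = 4.560 yields A = 0.027185.

A ≈ 0.02718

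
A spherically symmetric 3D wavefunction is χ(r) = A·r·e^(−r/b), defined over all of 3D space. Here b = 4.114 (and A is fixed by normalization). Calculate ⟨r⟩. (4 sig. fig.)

By definition ⟨r⟩ = ∫ r |χ(r)|² 4πr² dr.
With ∫₀^∞ r^5 e^(−αr) dr = 5!/α^6, evaluating both integrals, ⟨r⟩ = 5·b/2.
With b = 4.114, ⟨r⟩ = 10.285.

⟨r⟩ ≈ 10.29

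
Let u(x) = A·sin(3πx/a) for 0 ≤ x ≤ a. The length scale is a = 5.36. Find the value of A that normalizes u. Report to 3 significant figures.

The normalization condition is ∫|u|² dx = 1 from 0 to a.
Using sin²θ = (1 − cos 2θ)/2, with u = A·sin(3πx/a), the integral evaluates to A²·[a/2].
So A² = (a/2)^(−1).
Plugging in a = 5.36 yields A = 0.6108.

A ≈ 0.611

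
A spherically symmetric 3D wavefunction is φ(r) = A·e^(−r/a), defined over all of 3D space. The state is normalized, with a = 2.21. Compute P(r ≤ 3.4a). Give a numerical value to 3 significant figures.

Integrate the radial probability density 4πr²|φ|² over r ≤ 3.4a.
The full normalization integral is A²·[π·a^3] = 1, fixing A².
In terms of u = r/a (A², 4π and the length scale all cancel between numerator and denominator), P = [∫_{0}^{3.4} u^2·e^(-2·u) du] / [∫_{0}^{∞} u^2·e^(-2·u) du].
Using ∫ u^2·e^(-2·u) du = -(2·u^2 + 2·u + 1)·e^(-2·u)/4, the numerator is 1/4 - 773·e^(-34/5)/100 and the denominator is 1/4.
This evaluates to P = 0.9656.

P ≈ 0.966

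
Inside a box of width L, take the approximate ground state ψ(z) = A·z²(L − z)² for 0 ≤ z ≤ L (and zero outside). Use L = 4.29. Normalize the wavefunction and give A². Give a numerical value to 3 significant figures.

The normalization condition is ∫|ψ|² dz = 1 from 0 to L.
With ψ = A·z²(L − z)², the integral evaluates to A²·[L^9/630].
Hence A² = 1/[L^9/630].
With L = 4.29: A² = 0.001280 and A = 0.03578.

A^2 ≈ 0.00128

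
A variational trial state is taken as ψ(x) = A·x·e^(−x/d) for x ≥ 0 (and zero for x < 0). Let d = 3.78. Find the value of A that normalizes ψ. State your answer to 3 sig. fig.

Require ∫ |ψ|² dx = 1 over the whole domain.
∫|ψ|² dx = A²·(d^3/4).
So A² = (d^3/4)^(−1).
Plugging in d = 3.78 yields A = 0.2721.

A ≈ 0.272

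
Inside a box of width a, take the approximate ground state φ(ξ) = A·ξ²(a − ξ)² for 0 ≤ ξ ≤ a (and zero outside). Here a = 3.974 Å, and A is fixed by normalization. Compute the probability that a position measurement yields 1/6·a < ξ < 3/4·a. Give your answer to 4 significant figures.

The probability is P = ∫ |φ|² dξ over [1/6·a, 3/4·a].
Since A² = 1/(a^9/630), this is the region integral divided by the full normalization integral.
Let u = ξ/a; then A² and the length scale cancel, so P = ∫_{1/6}^{3/4} u^4·(1 - u)^4 du ÷ ∫_{0}^{1} u^4·(1 - u)^4 du.
With ∫ u^4·(1 - u)^4 du = u^5·(70·u^4 - 315·u^3 + 540·u^2 - 420·u + 126)/630 + C, the region integral is ≈ 0.00149543 and the full one is 1/630.
Taking the ratio, P = 0.94212.

P ≈ 0.9421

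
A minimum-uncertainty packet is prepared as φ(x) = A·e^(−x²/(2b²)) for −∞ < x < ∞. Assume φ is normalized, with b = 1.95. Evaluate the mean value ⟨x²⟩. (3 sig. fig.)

⟨x^2⟩ ≈ 1.90

The expectation value is the |φ|²-weighted average of x^2: ∫ x^2|φ|² dx.
Evaluating both integrals, ⟨x²⟩ = b^2/2.
With b = 1.95, ⟨x^2⟩ = 1.901.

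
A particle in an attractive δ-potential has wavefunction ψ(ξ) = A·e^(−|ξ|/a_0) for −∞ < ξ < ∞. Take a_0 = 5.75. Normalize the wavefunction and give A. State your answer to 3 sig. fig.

We need A² ∫|f|² dξ = 1, taking the integral from −∞ to ∞.
With ∫₀^∞ ξ^0 e^(−αξ) dξ = 0!/α^1, carrying out the integral gives A² · a_0.
Substituting a_0 = 5.75 gives A² = 0.1739, so A = 0.4170.

A ≈ 0.417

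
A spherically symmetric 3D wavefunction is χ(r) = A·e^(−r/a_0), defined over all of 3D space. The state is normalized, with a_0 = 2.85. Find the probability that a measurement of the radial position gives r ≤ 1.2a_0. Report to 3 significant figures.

P ≈ 0.430

With dV = 4πr²dr, the probability is ∫|χ|² dV over r ≤ 1.2a_0.
A² is fixed by ∫₀^∞ 4πr²|χ|² dr = 1, i.e. A² = (π·a_0^3)^(−1).
Substituting u = r/a_0, A², 4π and the length scale all cancel in the ratio: P = ∫_{0}^{1.2} u^2·e^(-2·u) du / ∫_{0}^{∞} u^2·e^(-2·u) du.
An antiderivative of u^2·e^(-2·u) is -(2·u^2 + 2·u + 1)·e^(-2·u)/4; evaluating from 0 to 1.2 gives 1/4 - 157·e^(-12/5)/100, while the full integral is 1/4.
The region integral divided by the full integral gives P = 0.4303.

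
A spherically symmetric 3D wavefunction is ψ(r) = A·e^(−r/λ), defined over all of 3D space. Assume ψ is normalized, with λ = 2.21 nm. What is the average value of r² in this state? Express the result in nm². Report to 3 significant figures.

By definition ⟨r²⟩ = ∫ r^2 |ψ(r)|² 4πr² dr.
Using ∫₀^∞ rⁿ e^(−αr) dr = n!/αⁿ⁺¹, evaluating both integrals, ⟨r²⟩ = 3·λ^2.
Putting λ = 2.21 gives 14.65.

⟨r^2⟩ ≈ 14.7 nm^2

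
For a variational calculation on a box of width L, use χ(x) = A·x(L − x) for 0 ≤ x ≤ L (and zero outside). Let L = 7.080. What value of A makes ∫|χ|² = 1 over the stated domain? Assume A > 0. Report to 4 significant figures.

We need A² ∫|f|² dx = 1, taking the integral from 0 to L.
Carrying out the integral gives A² · L^5/30.
Plugging in L = 7.080 yields A = 0.041066.

A ≈ 0.04107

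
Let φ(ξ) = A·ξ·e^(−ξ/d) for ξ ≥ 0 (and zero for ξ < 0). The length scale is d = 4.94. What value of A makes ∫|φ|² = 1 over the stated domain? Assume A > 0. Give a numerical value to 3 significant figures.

A ≈ 0.182

Require ∫ |φ|² dξ = 1 over the whole domain.
The integral (without the A² prefactor) comes out to d^3/4.
So A² = (d^3/4)^(−1).
Substituting d = 4.94 gives A² = 0.03318, so A = 0.1822.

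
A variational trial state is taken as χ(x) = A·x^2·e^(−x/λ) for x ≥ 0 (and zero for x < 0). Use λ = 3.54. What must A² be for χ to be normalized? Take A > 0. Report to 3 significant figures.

A^2 ≈ 0.00240

Normalization requires ∫|χ|² dx = 1, integrated from 0 to ∞.
The integral (without the A² prefactor) comes out to 3·λ^5/4.
Hence A² = 1/[3·λ^5/4].
Plugging in λ = 3.54 yields A = 0.04897.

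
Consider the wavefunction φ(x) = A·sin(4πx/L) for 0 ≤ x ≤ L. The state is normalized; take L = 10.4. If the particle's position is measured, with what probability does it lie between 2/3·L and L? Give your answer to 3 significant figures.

P = ∫_{2/3·L}^{L} |φ(x)|² dx.
With A² fixed by ∫|φ|² = 1, i.e. A² = (L/2)^(−1), substitute and integrate.
In terms of u = x/L (A² and the length scale cancel between numerator and denominator), P = [∫_{2/3}^{1} sin(4·π·u)^2 du] / [∫_{0}^{1} sin(4·π·u)^2 du].
An antiderivative of sin(4·π·u)^2 is u/2 - sin(4·π·u)·cos(4·π·u)/(8·π); evaluating from 2/3 to 1 gives -√(3)/(32·π) + 1/6, while the full integral is 1/2.
Evaluating gives P = (-√(3)/16 + π/3)/π.

P ≈ 0.299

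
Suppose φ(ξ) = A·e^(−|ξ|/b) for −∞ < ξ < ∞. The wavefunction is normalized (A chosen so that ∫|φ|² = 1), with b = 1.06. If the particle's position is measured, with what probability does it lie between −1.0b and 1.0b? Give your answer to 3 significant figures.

P ≈ 0.865

The probability is P = ∫ |φ|² dξ over [−1.0b, 1.0b].
The normalization integral ∫|φ|²dξ over the whole domain equals b·A², and A² cancels in the ratio.
By symmetry take twice the ξ ≥ 0 contribution in numerator and denominator; the 2's cancel. Substituting u = ξ/b, A² and the length scale cancel in the ratio: P = ∫_{0}^{1.0} e^(-2·u) du / ∫_{0}^{∞} e^(-2·u) du.
With ∫ e^(-2·u) du = -e^(-2·u)/2 + C, the region integral is 1/2 - e^(-2)/2 and the full one is 1/2.
Evaluating gives P = 0.8647.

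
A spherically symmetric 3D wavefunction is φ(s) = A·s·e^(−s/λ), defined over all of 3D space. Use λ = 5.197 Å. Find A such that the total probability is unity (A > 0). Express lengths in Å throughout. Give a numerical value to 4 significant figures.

Normalization requires ∫|φ|² 4πs² ds = 1, integrated from 0 to ∞.
Using ∫₀^∞ sⁿ e^(−αs) ds = n!/αⁿ⁺¹, with φ = A·s·e^(−s/λ), the integral evaluates to A²·[3·π·λ^5].
Setting this equal to 1 gives A² = 1/(3·π·λ^5).
Substituting λ = 5.197 gives A² = 0.000027988, so A = 0.0052903.

A ≈ 0.005290 Å^(-5/2)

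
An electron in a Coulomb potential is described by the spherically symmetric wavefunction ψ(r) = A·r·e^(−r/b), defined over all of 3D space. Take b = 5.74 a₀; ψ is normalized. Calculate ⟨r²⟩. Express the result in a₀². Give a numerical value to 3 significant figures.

⟨r²⟩ = ∫ r^2 |ψ|² 4πr² dr over the full domain.
Since the A² factors cancel between numerator and denominator, ⟨r²⟩ = 15·b^2/2.
With b = 5.74, ⟨r^2⟩ = 247.1.

⟨r^2⟩ ≈ 247 a₀^2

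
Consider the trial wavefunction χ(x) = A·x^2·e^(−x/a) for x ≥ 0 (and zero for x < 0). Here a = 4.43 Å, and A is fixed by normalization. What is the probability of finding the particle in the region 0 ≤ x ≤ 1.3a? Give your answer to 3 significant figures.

P ≈ 0.123

The probability is P = ∫ |χ|² dx over [0, 1.3a].
Since A² = 1/(3·a^5/4), this is the region integral divided by the full normalization integral.
In terms of u = x/a (A² and the length scale cancel between numerator and denominator), P = [∫_{0}^{1.3} u^4·e^(-2·u) du] / [∫_{0}^{∞} u^4·e^(-2·u) du].
With ∫ u^4·e^(-2·u) du = -(u^4/2 + u^3 + 3·u^2/2 + 3·u/2 + 3/4)·e^(-2·u) + C, the region integral is ≈ 0.091932 and the full one is 3/4.
This works out to P = 0.1226.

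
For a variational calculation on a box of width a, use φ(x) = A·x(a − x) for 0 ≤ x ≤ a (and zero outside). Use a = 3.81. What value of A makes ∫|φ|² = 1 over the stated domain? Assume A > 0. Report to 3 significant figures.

Require ∫ |φ|² dx = 1 over the whole domain.
Expanding the polynomial and integrating term by term, carrying out the integral gives A² · a^5/30.
Setting this equal to 1 gives A² = 1/(a^5/30).
With a = 3.81: A² = 0.03737 and A = 0.1933.

A ≈ 0.193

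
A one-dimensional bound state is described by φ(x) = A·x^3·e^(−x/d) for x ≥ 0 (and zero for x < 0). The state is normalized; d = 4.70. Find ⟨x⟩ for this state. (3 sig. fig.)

The expectation value is the |φ|²-weighted average of x: ∫ x|φ|² dx.
With ∫₀^∞ x^7 e^(−αx) dx = 7!/α^8, evaluating both integrals, ⟨x⟩ = 7·d/2.
Putting d = 4.70 gives 16.45.

⟨x⟩ ≈ 16.5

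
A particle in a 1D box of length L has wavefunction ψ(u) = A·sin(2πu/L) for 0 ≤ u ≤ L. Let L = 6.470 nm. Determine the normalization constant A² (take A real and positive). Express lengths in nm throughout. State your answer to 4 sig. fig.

A^2 ≈ 0.3091 nm^(-1)

We need A² ∫|f|² du = 1, taking the integral from 0 to L.
∫|ψ|² du = A²·(L/2).
Setting this equal to 1 gives A² = 1/(L/2).
Plugging in L = 6.470 yields A = 0.55598.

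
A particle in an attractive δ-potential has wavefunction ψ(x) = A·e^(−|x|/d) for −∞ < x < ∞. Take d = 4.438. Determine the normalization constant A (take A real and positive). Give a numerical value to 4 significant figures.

The normalization condition is ∫|ψ|² dx = 1 from −∞ to ∞.
With ∫₀^∞ x^0 e^(−αx) dx = 0!/α^1, ∫|ψ|² dx = A²·(d).
So A² = (d)^(−1).
With d = 4.438: A² = 0.22533 and A = 0.47469.

A ≈ 0.4747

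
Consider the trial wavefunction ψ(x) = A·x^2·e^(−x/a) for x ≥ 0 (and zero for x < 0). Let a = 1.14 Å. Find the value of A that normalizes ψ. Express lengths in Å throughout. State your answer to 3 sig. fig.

Normalization requires ∫|ψ|² dx = 1, integrated from 0 to ∞.
The integral (without the A² prefactor) comes out to 3·a^5/4.
Hence A² = 1/[3·a^5/4].
Substituting a = 1.14 gives A² = 0.6925, so A = 0.8322.

A ≈ 0.832 Å^(-5/2)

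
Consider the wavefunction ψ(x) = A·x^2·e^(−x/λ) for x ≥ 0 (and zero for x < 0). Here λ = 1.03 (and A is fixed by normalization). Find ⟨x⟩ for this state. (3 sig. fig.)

The expectation value is the |ψ|²-weighted average of x: ∫ x|ψ|² dx.
Evaluating both integrals, ⟨x⟩ = 5·λ/2.
Putting λ = 1.03 gives 2.575.

⟨x⟩ ≈ 2.58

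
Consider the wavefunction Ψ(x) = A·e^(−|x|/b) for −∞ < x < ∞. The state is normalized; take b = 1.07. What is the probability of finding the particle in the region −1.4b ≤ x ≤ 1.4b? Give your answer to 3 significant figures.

P ≈ 0.939

The probability is P = ∫ |Ψ|² dx over [−1.4b, 1.4b].
Since A² = 1/(b), this is the region integral divided by the full normalization integral.
Both integrals are even about x = 0, so only the x ≥ 0 halves are needed (the factors of 2 cancel). In terms of u = x/b (A² and the length scale cancel between numerator and denominator), P = [∫_{0}^{1.4} e^(-2·u) du] / [∫_{0}^{∞} e^(-2·u) du].
Using ∫ e^(-2·u) du = -e^(-2·u)/2, the numerator is 1/2 - e^(-14/5)/2 and the denominator is 1/2.
The result is P = 0.9392.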